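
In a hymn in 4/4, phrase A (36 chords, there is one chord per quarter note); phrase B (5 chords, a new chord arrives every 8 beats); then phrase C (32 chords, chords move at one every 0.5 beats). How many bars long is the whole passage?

23 bars

A: 36 × 1 = 36 beats = 9 bars.
B: 5 × 8 = 40 beats = 10 bars.
C: 32 × 0.5 = 16 beats = 4 bars.
Total: 9 + 10 + 4 = 23 bars.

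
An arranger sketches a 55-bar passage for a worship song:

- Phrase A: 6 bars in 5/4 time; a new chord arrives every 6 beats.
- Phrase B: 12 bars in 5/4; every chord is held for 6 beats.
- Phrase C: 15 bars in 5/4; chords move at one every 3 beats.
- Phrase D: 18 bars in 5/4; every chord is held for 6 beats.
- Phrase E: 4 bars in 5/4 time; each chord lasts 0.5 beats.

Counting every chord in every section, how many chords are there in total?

95 chords

A: 6·5 = 30 beats, 30/6 = 5 chords.
B: 12·5 = 60 beats, 60/6 = 10 chords.
C: 15·5 = 75 beats, 75/3 = 25 chords.
D: 18·5 = 90 beats, 90/6 = 15 chords.
E: 4·5 = 20 beats, 20/0.5 = 40 chords.
Total: 5 + 10 + 25 + 15 + 40 = 95.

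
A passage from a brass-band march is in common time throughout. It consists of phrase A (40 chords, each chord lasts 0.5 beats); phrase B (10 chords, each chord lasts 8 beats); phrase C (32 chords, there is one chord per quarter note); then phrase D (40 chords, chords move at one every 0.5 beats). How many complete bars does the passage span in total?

38 bars

A: 40 × 0.5 = 20 beats = 5 bars.
B: 10 × 8 = 80 beats = 20 bars.
C: 32 × 1 = 32 beats = 8 bars.
D: 40 × 0.5 = 20 beats = 5 bars.
Total: 5 + 20 + 8 + 5 = 38 bars.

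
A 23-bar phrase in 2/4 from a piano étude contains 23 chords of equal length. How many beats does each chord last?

2 beats

23 bars × 2 beats/bar = 46 beats total.
46 beats ÷ 23 chords = 2 beats per chord.
(That is a half note.)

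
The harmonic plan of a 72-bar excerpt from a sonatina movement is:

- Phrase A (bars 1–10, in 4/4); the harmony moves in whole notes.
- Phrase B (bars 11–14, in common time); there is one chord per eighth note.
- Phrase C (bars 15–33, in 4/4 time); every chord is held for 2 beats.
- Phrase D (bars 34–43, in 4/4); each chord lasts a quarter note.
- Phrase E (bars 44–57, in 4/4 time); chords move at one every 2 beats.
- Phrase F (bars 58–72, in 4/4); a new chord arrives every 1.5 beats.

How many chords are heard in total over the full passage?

188 chords

A: 10 bars × 4 beats = 40 beats; 4 beats/chord → 10 chords.
B: 4 bars × 4 beats = 16 beats; 0.5 beats/chord → 32 chords.
C: 19 bars × 4 beats = 76 beats; 2 beats/chord → 38 chords.
D: 10 bars × 4 beats = 40 beats; 1 beat/chord → 40 chords.
E: 14 bars × 4 beats = 56 beats; 2 beats/chord → 28 chords.
F: 15 bars × 4 beats = 60 beats; 1.5 beats/chord → 40 chords.
Total: 10 + 32 + 38 + 40 + 28 + 40 = 188.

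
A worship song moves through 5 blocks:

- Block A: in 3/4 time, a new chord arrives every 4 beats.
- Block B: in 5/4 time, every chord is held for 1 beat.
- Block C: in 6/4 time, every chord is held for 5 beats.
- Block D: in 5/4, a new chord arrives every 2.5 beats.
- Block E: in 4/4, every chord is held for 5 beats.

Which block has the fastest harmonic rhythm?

A: 3/4 = 0.75 chords/bar.
B: 5/1 = 5 chords/bar.
C: 6/5 = 1.2 chords/bar.
D: 5/2.5 = 2 chords/bar.
E: 4/5 = 0.8 chords/bar.
Fastest is B at 5 chords/bar.

Block B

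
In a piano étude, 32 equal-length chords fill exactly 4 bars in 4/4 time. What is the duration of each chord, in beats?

0.5 beats

4 bars × 4 beats/bar = 16 beats total.
16 beats ÷ 32 chords = 0.5 beats per chord.
(That is an eighth note.)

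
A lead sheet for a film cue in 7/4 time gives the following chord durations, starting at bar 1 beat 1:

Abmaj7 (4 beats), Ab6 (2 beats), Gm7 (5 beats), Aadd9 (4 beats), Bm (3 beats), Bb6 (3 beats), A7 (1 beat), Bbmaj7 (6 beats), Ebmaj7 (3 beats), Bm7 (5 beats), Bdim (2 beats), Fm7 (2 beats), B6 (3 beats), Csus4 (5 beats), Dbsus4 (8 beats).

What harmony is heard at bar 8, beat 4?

Beat 4 of bar 8 is beat (8−1)×7 + 4 = 53 overall.
Running totals: Abmaj7 ends at 4, Ab6 ends at 6, Gm7 ends at 11, Aadd9 ends at 15, Bm ends at 18, Bb6 ends at 21, A7 ends at 22, Bbmaj7 ends at 28, Ebmaj7 ends at 31, Bm7 ends at 36, Bdim ends at 38, Fm7 ends at 40, B6 ends at 43, Csus4 ends at 48, Dbsus4 ends at 56.
Beat 53 falls within Dbsus4.

Dbsus4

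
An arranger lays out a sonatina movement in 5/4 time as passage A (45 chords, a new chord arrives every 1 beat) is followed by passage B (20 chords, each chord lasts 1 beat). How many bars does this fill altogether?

A: 45 × 1 = 45 beats = 9 bars.
B: 20 × 1 = 20 beats = 4 bars.
Total: 9 + 4 = 13 bars.

13 bars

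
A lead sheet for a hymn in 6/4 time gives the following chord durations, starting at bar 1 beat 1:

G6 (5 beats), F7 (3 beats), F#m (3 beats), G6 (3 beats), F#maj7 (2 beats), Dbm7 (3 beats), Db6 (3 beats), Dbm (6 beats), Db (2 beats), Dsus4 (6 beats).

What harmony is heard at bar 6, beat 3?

Beat 3 of bar 6 is beat (6−1)×6 + 3 = 33 overall.
Running totals: G6 ends at 5, F7 ends at 8, F#m ends at 11, G6 ends at 14, F#maj7 ends at 16, Dbm7 ends at 19, Db6 ends at 22, Dbm ends at 28, Db ends at 30, Dsus4 ends at 36.
Beat 33 falls within Dsus4.

Dsus4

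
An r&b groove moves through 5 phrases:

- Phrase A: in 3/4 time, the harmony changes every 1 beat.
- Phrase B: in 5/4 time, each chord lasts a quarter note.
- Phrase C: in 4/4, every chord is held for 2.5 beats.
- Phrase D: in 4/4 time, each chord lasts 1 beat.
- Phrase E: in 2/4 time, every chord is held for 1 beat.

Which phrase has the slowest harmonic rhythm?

A: 3 beats/bar ÷ 1 beat/chord = 3 chords/bar.
B: 5 beats/bar ÷ 1 beat/chord = 5 chords/bar.
C: 4 beats/bar ÷ 2.5 beats/chord = 1.6 chords/bar.
D: 4 beats/bar ÷ 1 beat/chord = 4 chords/bar.
E: 2 beats/bar ÷ 1 beat/chord = 2 chords/bar.
Slowest is C at 1.6 chords/bar.

Phrase C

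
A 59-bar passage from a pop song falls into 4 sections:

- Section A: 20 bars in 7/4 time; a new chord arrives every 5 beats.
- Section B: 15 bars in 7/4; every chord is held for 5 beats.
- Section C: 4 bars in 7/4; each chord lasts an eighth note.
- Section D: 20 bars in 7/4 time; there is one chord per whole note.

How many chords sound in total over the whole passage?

140 chords

A has 140 beats and chords last 5 each, so 28 chords.
B has 105 beats and chords last 5 each, so 21 chords.
C has 28 beats and chords last 0.5 each, so 56 chords.
D has 140 beats and chords last 4 each, so 35 chords.
Total: 28 + 21 + 56 + 35 = 140.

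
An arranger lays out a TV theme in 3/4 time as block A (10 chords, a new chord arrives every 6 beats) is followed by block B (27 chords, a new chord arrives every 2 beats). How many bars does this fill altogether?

38 bars

A: 10 × 6 = 60 beats = 20 bars.
B: 27 × 2 = 54 beats = 18 bars.
Total: 20 + 18 = 38 bars.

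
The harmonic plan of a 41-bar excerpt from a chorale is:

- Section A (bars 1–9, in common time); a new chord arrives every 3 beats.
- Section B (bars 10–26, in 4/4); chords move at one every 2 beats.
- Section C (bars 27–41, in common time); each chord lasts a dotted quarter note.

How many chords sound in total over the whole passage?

A: 9·4 = 36 beats, 36/3 = 12 chords.
B: 17·4 = 68 beats, 68/2 = 34 chords.
C: 15·4 = 60 beats, 60/1.5 = 40 chords.
Total: 12 + 34 + 40 = 86.

86 chords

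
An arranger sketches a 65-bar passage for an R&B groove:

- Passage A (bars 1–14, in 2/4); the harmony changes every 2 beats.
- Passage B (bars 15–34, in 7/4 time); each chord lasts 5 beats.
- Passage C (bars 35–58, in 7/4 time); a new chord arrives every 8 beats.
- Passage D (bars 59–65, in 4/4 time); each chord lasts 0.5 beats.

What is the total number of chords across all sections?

A: 14·2 = 28 beats, 28/2 = 14 chords.
B: 20·7 = 140 beats, 140/5 = 28 chords.
C: 24·7 = 168 beats, 168/8 = 21 chords.
D: 7·4 = 28 beats, 28/0.5 = 56 chords.
Total: 14 + 28 + 21 + 56 = 119.

119 chords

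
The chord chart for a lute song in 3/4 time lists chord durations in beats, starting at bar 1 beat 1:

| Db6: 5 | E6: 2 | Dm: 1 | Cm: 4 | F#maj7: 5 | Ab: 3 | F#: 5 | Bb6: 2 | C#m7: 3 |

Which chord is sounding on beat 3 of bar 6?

Ab

Beat 3 of bar 6 is beat (6−1)×3 + 3 = 18 overall.
Running totals: Db6 ends at 5, E6 ends at 7, Dm ends at 8, Cm ends at 12, F#maj7 ends at 17, Ab ends at 20.
Beat 18 falls within Ab.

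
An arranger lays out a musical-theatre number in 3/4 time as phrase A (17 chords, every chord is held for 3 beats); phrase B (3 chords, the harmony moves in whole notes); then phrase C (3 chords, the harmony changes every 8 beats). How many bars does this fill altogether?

29 bars

A: 17 × 3 = 51 beats = 17 bars.
B: 3 × 4 = 12 beats = 4 bars.
C: 3 × 8 = 24 beats = 8 bars.
Total: 17 + 4 + 8 = 29 bars.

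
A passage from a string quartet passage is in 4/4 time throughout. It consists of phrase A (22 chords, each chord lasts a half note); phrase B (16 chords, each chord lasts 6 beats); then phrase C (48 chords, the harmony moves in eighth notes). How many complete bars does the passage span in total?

41 bars

A: 22 × 2 = 44 beats = 11 bars.
B: 16 × 6 = 96 beats = 24 bars.
C: 48 × 0.5 = 24 beats = 6 bars.
Total: 11 + 24 + 6 = 41 bars.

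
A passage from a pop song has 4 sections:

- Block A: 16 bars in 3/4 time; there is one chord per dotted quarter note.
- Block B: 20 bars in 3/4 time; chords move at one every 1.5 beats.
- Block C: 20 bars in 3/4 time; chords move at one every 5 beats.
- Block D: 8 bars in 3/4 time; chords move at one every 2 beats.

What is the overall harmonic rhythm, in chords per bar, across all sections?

A: 16 bars of 3 beats is 48 beats; at 1.5 beats each that's 32 chords.
B: 20 bars of 3 beats is 60 beats; at 1.5 beats each that's 40 chords.
C: 20 bars of 3 beats is 60 beats; at 5 beats each that's 12 chords.
D: 8 bars of 3 beats is 24 beats; at 2 beats each that's 12 chords.
Overall: 96 chords over 64 bars → 96/64 = 1.5 chords per bar.

1.5 chords per bar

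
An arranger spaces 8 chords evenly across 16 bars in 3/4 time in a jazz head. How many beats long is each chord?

6 beats

16 bars × 3 beats/bar = 48 beats total.
48 beats ÷ 8 chords = 6 beats per chord.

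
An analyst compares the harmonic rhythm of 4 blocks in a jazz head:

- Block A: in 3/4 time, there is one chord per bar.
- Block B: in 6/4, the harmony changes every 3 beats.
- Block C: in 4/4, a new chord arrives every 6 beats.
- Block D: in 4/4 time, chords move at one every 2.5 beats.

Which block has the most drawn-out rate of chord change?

A: each chord is 3 beats in 3/4, so 1 per bar.
B: each chord is 3 beats in 6/4, so 2 per bar.
C: each chord is 6 beats in 4/4, so 2/3 per bar.
D: each chord is 2.5 beats in 4/4, so 1.6 per bar.
Slowest is C at 2/3 chords/bar.

Block C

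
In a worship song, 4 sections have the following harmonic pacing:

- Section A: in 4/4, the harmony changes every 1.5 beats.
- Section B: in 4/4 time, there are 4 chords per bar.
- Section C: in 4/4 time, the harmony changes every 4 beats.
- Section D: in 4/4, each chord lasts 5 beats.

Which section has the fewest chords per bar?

A: each chord is 1.5 beats in 4/4, so 8/3 per bar.
B: each chord is 1 beat in 4/4, so 4 per bar.
C: each chord is 4 beats in 4/4, so 1 per bar.
D: each chord is 5 beats in 4/4, so 0.8 per bar.
Slowest is D at 0.8 chords/bar.

Section D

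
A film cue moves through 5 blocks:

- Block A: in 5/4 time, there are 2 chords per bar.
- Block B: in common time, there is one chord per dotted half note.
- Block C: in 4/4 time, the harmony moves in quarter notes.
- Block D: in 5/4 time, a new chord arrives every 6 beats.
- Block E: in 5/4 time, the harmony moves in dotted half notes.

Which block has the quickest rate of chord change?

A: 5/2.5 = 2 chords/bar.
B: 4/3 = 4/3 chords/bar.
C: 4/1 = 4 chords/bar.
D: 5/6 = 5/6 chords/bar.
E: 5/3 = 5/3 chords/bar.
Fastest is C at 4 chords/bar.

Block C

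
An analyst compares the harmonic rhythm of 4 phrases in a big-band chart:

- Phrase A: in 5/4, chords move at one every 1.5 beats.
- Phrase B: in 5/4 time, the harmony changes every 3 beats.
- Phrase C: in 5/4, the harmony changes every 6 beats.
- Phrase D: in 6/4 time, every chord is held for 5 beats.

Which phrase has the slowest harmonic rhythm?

A: 5 beats/bar ÷ 1.5 beats/chord = 10/3 chords/bar.
B: 5 beats/bar ÷ 3 beats/chord = 5/3 chords/bar.
C: 5 beats/bar ÷ 6 beats/chord = 5/6 chords/bar.
D: 6 beats/bar ÷ 5 beats/chord = 1.2 chords/bar.
Slowest is C at 5/6 chords/bar.

Phrase C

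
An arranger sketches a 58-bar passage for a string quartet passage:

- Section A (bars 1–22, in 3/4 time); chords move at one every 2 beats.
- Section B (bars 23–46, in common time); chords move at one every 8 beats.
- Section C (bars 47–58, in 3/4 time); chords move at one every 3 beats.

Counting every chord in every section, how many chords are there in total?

57 chords

A: 22·3 = 66 beats, 66/2 = 33 chords.
B: 24·4 = 96 beats, 96/8 = 12 chords.
C: 12·3 = 36 beats, 36/3 = 12 chords.
Total: 33 + 12 + 12 = 57.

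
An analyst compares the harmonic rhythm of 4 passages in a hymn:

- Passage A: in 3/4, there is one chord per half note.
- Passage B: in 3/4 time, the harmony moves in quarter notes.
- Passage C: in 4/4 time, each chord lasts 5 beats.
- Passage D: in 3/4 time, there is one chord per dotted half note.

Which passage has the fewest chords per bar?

Passage C

A: 3 beats/bar ÷ 2 beats/chord = 1.5 chords/bar.
B: 3 beats/bar ÷ 1 beat/chord = 3 chords/bar.
C: 4 beats/bar ÷ 5 beats/chord = 0.8 chords/bar.
D: 3 beats/bar ÷ 3 beats/chord = 1 chord/bar.
Slowest is C at 0.8 chords/bar.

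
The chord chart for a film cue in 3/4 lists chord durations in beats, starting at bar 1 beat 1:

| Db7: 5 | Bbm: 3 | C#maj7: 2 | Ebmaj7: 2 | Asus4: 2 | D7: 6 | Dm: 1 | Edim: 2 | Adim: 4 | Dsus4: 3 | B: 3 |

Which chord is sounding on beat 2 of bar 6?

Beat 2 of bar 6 is beat (6−1)×3 + 2 = 17 overall.
Running totals: Db7 ends at 5, Bbm ends at 8, C#maj7 ends at 10, Ebmaj7 ends at 12, Asus4 ends at 14, D7 ends at 20.
Beat 17 falls within D7.

D7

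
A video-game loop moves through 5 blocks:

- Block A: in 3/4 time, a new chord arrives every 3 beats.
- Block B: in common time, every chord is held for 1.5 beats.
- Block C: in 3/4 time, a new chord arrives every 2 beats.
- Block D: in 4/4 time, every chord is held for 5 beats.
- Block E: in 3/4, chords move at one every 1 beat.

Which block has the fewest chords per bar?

Block D

A: 3/3 = 1 chord/bar.
B: 4/1.5 = 8/3 chords/bar.
C: 3/2 = 1.5 chords/bar.
D: 4/5 = 0.8 chords/bar.
E: 3/1 = 3 chords/bar.
Slowest is D at 0.8 chords/bar.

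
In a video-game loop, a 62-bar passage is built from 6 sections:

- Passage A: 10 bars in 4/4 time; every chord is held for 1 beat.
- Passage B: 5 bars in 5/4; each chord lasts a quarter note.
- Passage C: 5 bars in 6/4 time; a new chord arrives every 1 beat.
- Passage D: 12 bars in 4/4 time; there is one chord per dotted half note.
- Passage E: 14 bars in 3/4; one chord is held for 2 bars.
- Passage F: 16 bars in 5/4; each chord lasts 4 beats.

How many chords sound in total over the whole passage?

A: 10 bars × 4 beats = 40 beats; 1 beat/chord → 40 chords.
B: 5 bars × 5 beats = 25 beats; 1 beat/chord → 25 chords.
C: 5 bars × 6 beats = 30 beats; 1 beat/chord → 30 chords.
D: 12 bars × 4 beats = 48 beats; 3 beats/chord → 16 chords.
E: 14 bars × 3 beats = 42 beats; 6 beats/chord → 7 chords.
F: 16 bars × 5 beats = 80 beats; 4 beats/chord → 20 chords.
Total: 40 + 25 + 30 + 16 + 7 + 20 = 138.

138 chords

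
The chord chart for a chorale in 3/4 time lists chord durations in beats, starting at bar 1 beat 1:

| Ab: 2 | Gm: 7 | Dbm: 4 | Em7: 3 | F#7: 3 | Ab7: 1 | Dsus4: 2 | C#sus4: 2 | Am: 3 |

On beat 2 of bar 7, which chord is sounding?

Ab7

Beat 2 of bar 7 is beat (7−1)×3 + 2 = 20 overall.
Running totals: Ab ends at 2, Gm ends at 9, Dbm ends at 13, Em7 ends at 16, F#7 ends at 19, Ab7 ends at 20.
Beat 20 falls within Ab7.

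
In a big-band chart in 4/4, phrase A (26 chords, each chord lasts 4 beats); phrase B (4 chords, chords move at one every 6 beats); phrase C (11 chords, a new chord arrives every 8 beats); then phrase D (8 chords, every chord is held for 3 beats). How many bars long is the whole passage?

A: 26 × 4 = 104 beats = 26 bars.
B: 4 × 6 = 24 beats = 6 bars.
C: 11 × 8 = 88 beats = 22 bars.
D: 8 × 3 = 24 beats = 6 bars.
Total: 26 + 6 + 22 + 6 = 60 bars.

60 bars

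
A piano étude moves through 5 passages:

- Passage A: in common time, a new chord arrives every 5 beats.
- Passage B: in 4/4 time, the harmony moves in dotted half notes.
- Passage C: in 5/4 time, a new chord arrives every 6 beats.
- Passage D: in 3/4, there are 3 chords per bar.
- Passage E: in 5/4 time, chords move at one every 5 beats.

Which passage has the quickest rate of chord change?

Passage D

A: each chord is 5 beats in 4/4, so 0.8 per bar.
B: each chord is 3 beats in 4/4, so 4/3 per bar.
C: each chord is 6 beats in 5/4, so 5/6 per bar.
D: each chord is 1 beat in 3/4, so 3 per bar.
E: each chord is 5 beats in 5/4, so 1 per bar.
Fastest is D at 3 chords/bar.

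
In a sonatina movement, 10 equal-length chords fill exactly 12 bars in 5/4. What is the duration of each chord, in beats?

12 bars × 5 beats/bar = 60 beats total.
60 beats ÷ 10 chords = 6 beats per chord.

6 beats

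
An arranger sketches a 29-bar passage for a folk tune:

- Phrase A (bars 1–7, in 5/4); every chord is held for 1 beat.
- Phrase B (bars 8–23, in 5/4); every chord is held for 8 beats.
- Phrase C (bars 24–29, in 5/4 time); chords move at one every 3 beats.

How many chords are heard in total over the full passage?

55 chords

A: 7·5 = 35 beats, 35/1 = 35 chords.
B: 16·5 = 80 beats, 80/8 = 10 chords.
C: 6·5 = 30 beats, 30/3 = 10 chords.
Total: 35 + 10 + 10 = 55.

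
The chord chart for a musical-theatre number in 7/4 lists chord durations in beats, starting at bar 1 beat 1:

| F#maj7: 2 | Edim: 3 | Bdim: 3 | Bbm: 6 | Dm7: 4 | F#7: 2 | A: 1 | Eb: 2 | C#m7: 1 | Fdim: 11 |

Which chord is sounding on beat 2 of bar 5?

Beat 2 of bar 5 is beat (5−1)×7 + 2 = 30 overall.
Running totals: F#maj7 ends at 2, Edim ends at 5, Bdim ends at 8, Bbm ends at 14, Dm7 ends at 18, F#7 ends at 20, A ends at 21, Eb ends at 23, C#m7 ends at 24, Fdim ends at 35.
Beat 30 falls within Fdim.

Fdim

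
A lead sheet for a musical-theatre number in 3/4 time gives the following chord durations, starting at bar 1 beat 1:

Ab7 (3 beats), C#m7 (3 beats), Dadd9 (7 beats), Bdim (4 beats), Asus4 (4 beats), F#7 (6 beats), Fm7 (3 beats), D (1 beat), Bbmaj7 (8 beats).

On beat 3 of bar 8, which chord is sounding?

Beat 3 of bar 8 is beat (8−1)×3 + 3 = 24 overall.
Running totals: Ab7 ends at 3, C#m7 ends at 6, Dadd9 ends at 13, Bdim ends at 17, Asus4 ends at 21, F#7 ends at 27.
Beat 24 falls within F#7.

F#7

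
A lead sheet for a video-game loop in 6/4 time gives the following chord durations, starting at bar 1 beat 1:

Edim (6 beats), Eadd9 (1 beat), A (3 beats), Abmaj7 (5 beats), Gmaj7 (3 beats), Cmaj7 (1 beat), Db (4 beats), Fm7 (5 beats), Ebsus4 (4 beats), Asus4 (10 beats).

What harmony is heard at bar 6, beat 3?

Beat 3 of bar 6 is beat (6−1)×6 + 3 = 33 overall.
Running totals: Edim ends at 6, Eadd9 ends at 7, A ends at 10, Abmaj7 ends at 15, Gmaj7 ends at 18, Cmaj7 ends at 19, Db ends at 23, Fm7 ends at 28, Ebsus4 ends at 32, Asus4 ends at 42.
Beat 33 falls within Asus4.

Asus4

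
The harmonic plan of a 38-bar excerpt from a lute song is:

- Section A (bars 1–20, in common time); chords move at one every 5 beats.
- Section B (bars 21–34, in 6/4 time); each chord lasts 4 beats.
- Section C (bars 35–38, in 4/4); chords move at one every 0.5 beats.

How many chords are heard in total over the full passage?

69 chords

A: 20 bars × 4 beats = 80 beats; 5 beats/chord → 16 chords.
B: 14 bars × 6 beats = 84 beats; 4 beats/chord → 21 chords.
C: 4 bars × 4 beats = 16 beats; 0.5 beats/chord → 32 chords.
Total: 16 + 21 + 32 = 69.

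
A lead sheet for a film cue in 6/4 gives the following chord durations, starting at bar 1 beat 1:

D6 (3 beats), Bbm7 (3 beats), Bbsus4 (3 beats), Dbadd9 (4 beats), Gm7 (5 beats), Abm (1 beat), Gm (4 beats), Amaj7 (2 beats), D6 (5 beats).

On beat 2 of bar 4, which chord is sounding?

Beat 2 of bar 4 is beat (4−1)×6 + 2 = 20 overall.
Running totals: D6 ends at 3, Bbm7 ends at 6, Bbsus4 ends at 9, Dbadd9 ends at 13, Gm7 ends at 18, Abm ends at 19, Gm ends at 23.
Beat 20 falls within Gm.

Gm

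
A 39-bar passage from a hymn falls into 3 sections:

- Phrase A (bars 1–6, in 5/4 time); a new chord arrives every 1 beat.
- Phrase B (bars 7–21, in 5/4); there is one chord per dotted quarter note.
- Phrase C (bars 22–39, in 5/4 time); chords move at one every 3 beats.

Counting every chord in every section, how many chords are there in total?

A: 6·5 = 30 beats, 30/1 = 30 chords.
B: 15·5 = 75 beats, 75/1.5 = 50 chords.
C: 18·5 = 90 beats, 90/3 = 30 chords.
Total: 30 + 50 + 30 = 110.

110 chords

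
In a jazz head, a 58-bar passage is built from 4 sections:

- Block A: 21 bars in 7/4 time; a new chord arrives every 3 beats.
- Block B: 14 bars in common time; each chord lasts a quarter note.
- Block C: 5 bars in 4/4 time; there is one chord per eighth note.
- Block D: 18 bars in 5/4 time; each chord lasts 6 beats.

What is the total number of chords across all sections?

160 chords

A has 147 beats and chords last 3 each, so 49 chords.
B has 56 beats and chords last 1 each, so 56 chords.
C has 20 beats and chords last 0.5 each, so 40 chords.
D has 90 beats and chords last 6 each, so 15 chords.
Total: 49 + 56 + 40 + 15 = 160.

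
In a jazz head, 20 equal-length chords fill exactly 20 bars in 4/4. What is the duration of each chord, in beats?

4 beats

20 bars × 4 beats/bar = 80 beats total.
80 beats ÷ 20 chords = 4 beats per chord.
(That is a whole note.)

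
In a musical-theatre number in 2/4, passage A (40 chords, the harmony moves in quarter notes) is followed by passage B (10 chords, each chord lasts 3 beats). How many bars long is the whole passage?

35 bars

A: 40 × 1 = 40 beats = 20 bars.
B: 10 × 3 = 30 beats = 15 bars.
Total: 20 + 15 = 35 bars.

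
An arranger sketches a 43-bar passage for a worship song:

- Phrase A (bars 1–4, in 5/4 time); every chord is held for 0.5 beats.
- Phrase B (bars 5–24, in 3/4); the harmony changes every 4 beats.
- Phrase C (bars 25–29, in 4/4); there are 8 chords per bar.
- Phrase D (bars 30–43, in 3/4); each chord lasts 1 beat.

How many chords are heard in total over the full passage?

137 chords

A: 4·5 = 20 beats, 20/0.5 = 40 chords.
B: 20·3 = 60 beats, 60/4 = 15 chords.
C: 5·4 = 20 beats, 20/0.5 = 40 chords.
D: 14·3 = 42 beats, 42/1 = 42 chords.
Total: 40 + 15 + 40 + 42 = 137.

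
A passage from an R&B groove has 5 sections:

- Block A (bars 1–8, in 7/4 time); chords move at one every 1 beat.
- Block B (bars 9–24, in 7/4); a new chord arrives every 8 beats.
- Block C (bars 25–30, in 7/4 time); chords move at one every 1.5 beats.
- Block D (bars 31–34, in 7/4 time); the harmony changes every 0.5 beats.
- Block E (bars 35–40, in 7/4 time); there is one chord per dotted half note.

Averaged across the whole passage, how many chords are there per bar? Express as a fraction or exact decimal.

4.2 chords per bar

A: 8 × 7 = 56 beats ÷ 1 = 56 chords.
B: 16 × 7 = 112 beats ÷ 8 = 14 chords.
C: 6 × 7 = 42 beats ÷ 1.5 = 28 chords.
D: 4 × 7 = 28 beats ÷ 0.5 = 56 chords.
E: 6 × 7 = 42 beats ÷ 3 = 14 chords.
Overall: 168 chords over 40 bars → 168/40 = 4.2 chords per bar.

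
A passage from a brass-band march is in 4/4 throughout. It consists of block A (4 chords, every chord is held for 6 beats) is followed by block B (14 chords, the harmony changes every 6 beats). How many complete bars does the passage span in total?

A: 4 × 6 = 24 beats = 6 bars.
B: 14 × 6 = 84 beats = 21 bars.
Total: 6 + 21 = 27 bars.

27 bars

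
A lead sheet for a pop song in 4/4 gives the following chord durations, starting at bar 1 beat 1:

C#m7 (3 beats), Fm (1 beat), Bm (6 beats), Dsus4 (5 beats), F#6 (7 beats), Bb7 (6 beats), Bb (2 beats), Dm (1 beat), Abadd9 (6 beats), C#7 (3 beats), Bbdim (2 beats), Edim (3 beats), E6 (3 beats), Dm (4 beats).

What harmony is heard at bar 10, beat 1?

Abadd9

Beat 1 of bar 10 is beat (10−1)×4 + 1 = 37 overall.
Running totals: C#m7 ends at 3, Fm ends at 4, Bm ends at 10, Dsus4 ends at 15, F#6 ends at 22, Bb7 ends at 28, Bb ends at 30, Dm ends at 31, Abadd9 ends at 37.
Beat 37 falls within Abadd9.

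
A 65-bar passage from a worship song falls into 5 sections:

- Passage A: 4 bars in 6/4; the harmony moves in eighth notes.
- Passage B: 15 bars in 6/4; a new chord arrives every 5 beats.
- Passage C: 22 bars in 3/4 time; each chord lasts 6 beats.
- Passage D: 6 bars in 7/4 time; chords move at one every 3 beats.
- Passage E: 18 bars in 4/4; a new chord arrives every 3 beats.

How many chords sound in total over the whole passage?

A: 4·6 = 24 beats, 24/0.5 = 48 chords.
B: 15·6 = 90 beats, 90/5 = 18 chords.
C: 22·3 = 66 beats, 66/6 = 11 chords.
D: 6·7 = 42 beats, 42/3 = 14 chords.
E: 18·4 = 72 beats, 72/3 = 24 chords.
Total: 48 + 18 + 11 + 14 + 24 = 115.

115 chords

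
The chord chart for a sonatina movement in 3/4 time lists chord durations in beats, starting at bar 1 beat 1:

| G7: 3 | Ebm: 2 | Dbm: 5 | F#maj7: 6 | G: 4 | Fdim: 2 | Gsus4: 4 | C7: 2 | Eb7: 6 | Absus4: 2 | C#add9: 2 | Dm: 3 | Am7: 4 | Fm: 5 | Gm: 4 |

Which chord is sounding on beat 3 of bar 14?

Am7

Beat 3 of bar 14 is beat (14−1)×3 + 3 = 42 overall.
Running totals: G7 ends at 3, Ebm ends at 5, Dbm ends at 10, F#maj7 ends at 16, G ends at 20, Fdim ends at 22, Gsus4 ends at 26, C7 ends at 28, Eb7 ends at 34, Absus4 ends at 36, C#add9 ends at 38, Dm ends at 41, Am7 ends at 45.
Beat 42 falls within Am7.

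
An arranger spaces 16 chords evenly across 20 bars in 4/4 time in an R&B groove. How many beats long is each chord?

20 bars × 4 beats/bar = 80 beats total.
80 beats ÷ 16 chords = 5 beats per chord.

5 beats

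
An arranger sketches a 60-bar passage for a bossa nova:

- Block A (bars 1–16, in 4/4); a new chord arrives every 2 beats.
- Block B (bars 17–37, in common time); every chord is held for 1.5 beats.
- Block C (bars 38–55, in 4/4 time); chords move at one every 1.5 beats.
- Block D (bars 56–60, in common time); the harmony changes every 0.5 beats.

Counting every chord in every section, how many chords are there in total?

A has 64 beats and chords last 2 each, so 32 chords.
B has 84 beats and chords last 1.5 each, so 56 chords.
C has 72 beats and chords last 1.5 each, so 48 chords.
D has 20 beats and chords last 0.5 each, so 40 chords.
Total: 32 + 56 + 48 + 40 = 176.

176 chords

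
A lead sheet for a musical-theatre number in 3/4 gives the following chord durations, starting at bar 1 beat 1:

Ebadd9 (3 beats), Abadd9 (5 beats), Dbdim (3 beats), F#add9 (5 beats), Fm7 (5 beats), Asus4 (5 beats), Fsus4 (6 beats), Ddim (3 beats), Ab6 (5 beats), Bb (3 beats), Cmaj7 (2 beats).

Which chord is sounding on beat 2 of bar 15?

Cmaj7

Beat 2 of bar 15 is beat (15−1)×3 + 2 = 44 overall.
Running totals: Ebadd9 ends at 3, Abadd9 ends at 8, Dbdim ends at 11, F#add9 ends at 16, Fm7 ends at 21, Asus4 ends at 26, Fsus4 ends at 32, Ddim ends at 35, Ab6 ends at 40, Bb ends at 43, Cmaj7 ends at 45.
Beat 44 falls within Cmaj7.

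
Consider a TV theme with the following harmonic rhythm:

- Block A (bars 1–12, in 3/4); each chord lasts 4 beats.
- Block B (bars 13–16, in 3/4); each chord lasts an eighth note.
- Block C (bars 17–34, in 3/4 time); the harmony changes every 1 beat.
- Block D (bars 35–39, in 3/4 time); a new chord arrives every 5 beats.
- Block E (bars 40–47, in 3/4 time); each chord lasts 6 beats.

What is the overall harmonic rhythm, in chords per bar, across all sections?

A: 12 × 3 = 36 beats ÷ 4 = 9 chords.
B: 4 × 3 = 12 beats ÷ 0.5 = 24 chords.
C: 18 × 3 = 54 beats ÷ 1 = 54 chords.
D: 5 × 3 = 15 beats ÷ 5 = 3 chords.
E: 8 × 3 = 24 beats ÷ 6 = 4 chords.
Overall: 94 chords over 47 bars → 94/47 = 2 chords per bar.

2 chords per bar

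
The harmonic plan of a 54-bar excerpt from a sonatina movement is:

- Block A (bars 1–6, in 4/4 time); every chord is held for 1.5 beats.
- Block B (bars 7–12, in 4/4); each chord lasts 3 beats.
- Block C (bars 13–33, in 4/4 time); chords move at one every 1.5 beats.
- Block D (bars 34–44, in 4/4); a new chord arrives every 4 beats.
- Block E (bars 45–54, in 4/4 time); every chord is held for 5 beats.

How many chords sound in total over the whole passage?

99 chords

A has 24 beats and chords last 1.5 each, so 16 chords.
B has 24 beats and chords last 3 each, so 8 chords.
C has 84 beats and chords last 1.5 each, so 56 chords.
D has 44 beats and chords last 4 each, so 11 chords.
E has 40 beats and chords last 5 each, so 8 chords.
Total: 16 + 8 + 56 + 11 + 8 = 99.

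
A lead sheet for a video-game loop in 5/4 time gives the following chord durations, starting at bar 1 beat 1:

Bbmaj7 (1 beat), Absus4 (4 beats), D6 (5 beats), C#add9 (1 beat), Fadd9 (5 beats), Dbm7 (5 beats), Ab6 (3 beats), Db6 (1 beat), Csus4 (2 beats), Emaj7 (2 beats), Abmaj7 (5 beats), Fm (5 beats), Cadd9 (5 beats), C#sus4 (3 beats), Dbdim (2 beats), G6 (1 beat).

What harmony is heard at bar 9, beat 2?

Cadd9

Beat 2 of bar 9 is beat (9−1)×5 + 2 = 42 overall.
Running totals: Bbmaj7 ends at 1, Absus4 ends at 5, D6 ends at 10, C#add9 ends at 11, Fadd9 ends at 16, Dbm7 ends at 21, Ab6 ends at 24, Db6 ends at 25, Csus4 ends at 27, Emaj7 ends at 29, Abmaj7 ends at 34, Fm ends at 39, Cadd9 ends at 44.
Beat 42 falls within Cadd9.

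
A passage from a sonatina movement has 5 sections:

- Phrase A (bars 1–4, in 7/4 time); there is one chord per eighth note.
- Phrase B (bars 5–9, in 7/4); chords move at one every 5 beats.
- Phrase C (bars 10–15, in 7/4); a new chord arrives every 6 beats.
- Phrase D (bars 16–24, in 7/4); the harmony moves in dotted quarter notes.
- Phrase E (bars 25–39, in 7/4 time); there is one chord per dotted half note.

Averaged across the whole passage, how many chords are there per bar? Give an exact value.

A: 4 bars of 7 beats is 28 beats; at 0.5 beats each that's 56 chords.
B: 5 bars of 7 beats is 35 beats; at 5 beats each that's 7 chords.
C: 6 bars of 7 beats is 42 beats; at 6 beats each that's 7 chords.
D: 9 bars of 7 beats is 63 beats; at 1.5 beats each that's 42 chords.
E: 15 bars of 7 beats is 105 beats; at 3 beats each that's 35 chords.
Overall: 147 chords over 39 bars → 147/39 = 49/13 chords per bar.

49/13 chords per bar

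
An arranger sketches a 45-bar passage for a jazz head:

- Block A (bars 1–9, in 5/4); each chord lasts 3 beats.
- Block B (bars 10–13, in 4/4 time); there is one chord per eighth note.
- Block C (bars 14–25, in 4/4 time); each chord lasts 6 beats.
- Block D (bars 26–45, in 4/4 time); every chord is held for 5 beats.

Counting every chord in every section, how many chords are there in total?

71 chords

A has 45 beats and chords last 3 each, so 15 chords.
B has 16 beats and chords last 0.5 each, so 32 chords.
C has 48 beats and chords last 6 each, so 8 chords.
D has 80 beats and chords last 5 each, so 16 chords.
Total: 15 + 32 + 8 + 16 = 71.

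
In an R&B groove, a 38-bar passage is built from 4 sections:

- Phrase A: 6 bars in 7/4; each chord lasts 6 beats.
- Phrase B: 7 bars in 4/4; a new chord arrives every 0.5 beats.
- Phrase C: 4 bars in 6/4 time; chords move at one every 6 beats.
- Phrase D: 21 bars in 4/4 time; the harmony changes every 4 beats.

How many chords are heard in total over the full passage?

88 chords

A has 42 beats and chords last 6 each, so 7 chords.
B has 28 beats and chords last 0.5 each, so 56 chords.
C has 24 beats and chords last 6 each, so 4 chords.
D has 84 beats and chords last 4 each, so 21 chords.
Total: 7 + 56 + 4 + 21 = 88.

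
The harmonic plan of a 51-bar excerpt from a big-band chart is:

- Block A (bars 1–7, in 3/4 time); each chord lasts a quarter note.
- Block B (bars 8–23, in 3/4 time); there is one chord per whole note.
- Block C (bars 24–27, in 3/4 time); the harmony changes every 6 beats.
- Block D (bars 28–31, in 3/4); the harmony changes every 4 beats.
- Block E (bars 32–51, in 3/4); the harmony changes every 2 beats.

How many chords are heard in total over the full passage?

A: 7·3 = 21 beats, 21/1 = 21 chords.
B: 16·3 = 48 beats, 48/4 = 12 chords.
C: 4·3 = 12 beats, 12/6 = 2 chords.
D: 4·3 = 12 beats, 12/4 = 3 chords.
E: 20·3 = 60 beats, 60/2 = 30 chords.
Total: 21 + 12 + 2 + 3 + 30 = 68.

68 chords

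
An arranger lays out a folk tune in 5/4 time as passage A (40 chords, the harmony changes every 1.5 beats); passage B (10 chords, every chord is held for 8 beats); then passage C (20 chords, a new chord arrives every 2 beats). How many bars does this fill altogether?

A: 40 × 1.5 = 60 beats = 12 bars.
B: 10 × 8 = 80 beats = 16 bars.
C: 20 × 2 = 40 beats = 8 bars.
Total: 12 + 16 + 8 = 36 bars.

36 bars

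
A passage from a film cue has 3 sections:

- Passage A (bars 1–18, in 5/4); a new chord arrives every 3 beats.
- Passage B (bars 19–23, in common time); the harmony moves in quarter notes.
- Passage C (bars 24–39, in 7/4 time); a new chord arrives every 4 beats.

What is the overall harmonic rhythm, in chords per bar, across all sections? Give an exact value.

2 chords per bar

A: 18 bars of 5 beats is 90 beats; at 3 beats each that's 30 chords.
B: 5 bars of 4 beats is 20 beats; at 1 beat each that's 20 chords.
C: 16 bars of 7 beats is 112 beats; at 4 beats each that's 28 chords.
Overall: 78 chords over 39 bars → 78/39 = 2 chords per bar.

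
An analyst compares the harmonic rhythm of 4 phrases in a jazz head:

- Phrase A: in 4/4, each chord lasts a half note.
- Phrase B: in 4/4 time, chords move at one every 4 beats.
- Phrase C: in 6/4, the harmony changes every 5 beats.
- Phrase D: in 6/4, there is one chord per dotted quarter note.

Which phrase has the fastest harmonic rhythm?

A: 4/2 = 2 chords/bar.
B: 4/4 = 1 chord/bar.
C: 6/5 = 1.2 chords/bar.
D: 6/1.5 = 4 chords/bar.
Fastest is D at 4 chords/bar.

Phrase D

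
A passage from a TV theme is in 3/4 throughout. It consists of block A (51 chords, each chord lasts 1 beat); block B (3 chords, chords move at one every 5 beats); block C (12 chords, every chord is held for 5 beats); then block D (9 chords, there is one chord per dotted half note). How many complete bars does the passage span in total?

51 bars

A: 51 × 1 = 51 beats = 17 bars.
B: 3 × 5 = 15 beats = 5 bars.
C: 12 × 5 = 60 beats = 20 bars.
D: 9 × 3 = 27 beats = 9 bars.
Total: 17 + 5 + 20 + 9 = 51 bars.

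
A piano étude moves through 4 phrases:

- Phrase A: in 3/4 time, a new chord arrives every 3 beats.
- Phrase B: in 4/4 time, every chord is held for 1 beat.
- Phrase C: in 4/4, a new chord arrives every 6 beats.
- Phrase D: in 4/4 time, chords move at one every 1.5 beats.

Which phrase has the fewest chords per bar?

A: 3/3 = 1 chord/bar.
B: 4/1 = 4 chords/bar.
C: 4/6 = 2/3 chords/bar.
D: 4/1.5 = 8/3 chords/bar.
Slowest is C at 2/3 chords/bar.

Phrase C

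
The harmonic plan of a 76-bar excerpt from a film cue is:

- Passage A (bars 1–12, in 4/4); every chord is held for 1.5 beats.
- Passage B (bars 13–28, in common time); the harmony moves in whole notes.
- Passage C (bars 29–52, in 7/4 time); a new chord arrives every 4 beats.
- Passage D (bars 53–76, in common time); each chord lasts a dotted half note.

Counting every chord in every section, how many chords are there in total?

A: 12·4 = 48 beats, 48/1.5 = 32 chords.
B: 16·4 = 64 beats, 64/4 = 16 chords.
C: 24·7 = 168 beats, 168/4 = 42 chords.
D: 24·4 = 96 beats, 96/3 = 32 chords.
Total: 32 + 16 + 42 + 32 = 122.

122 chords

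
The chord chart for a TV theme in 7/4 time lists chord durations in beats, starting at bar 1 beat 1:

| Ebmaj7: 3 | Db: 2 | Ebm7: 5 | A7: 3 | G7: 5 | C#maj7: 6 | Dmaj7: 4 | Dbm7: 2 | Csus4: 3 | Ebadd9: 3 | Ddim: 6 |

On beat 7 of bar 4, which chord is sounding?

Dmaj7

Beat 7 of bar 4 is beat (4−1)×7 + 7 = 28 overall.
Running totals: Ebmaj7 ends at 3, Db ends at 5, Ebm7 ends at 10, A7 ends at 13, G7 ends at 18, C#maj7 ends at 24, Dmaj7 ends at 28.
Beat 28 falls within Dmaj7.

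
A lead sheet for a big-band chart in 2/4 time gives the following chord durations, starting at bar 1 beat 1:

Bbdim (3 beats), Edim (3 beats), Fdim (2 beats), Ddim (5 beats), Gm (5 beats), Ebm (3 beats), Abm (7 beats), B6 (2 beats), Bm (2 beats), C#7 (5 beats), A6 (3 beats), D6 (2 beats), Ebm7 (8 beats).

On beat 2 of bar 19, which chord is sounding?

A6

Beat 2 of bar 19 is beat (19−1)×2 + 2 = 38 overall.
Running totals: Bbdim ends at 3, Edim ends at 6, Fdim ends at 8, Ddim ends at 13, Gm ends at 18, Ebm ends at 21, Abm ends at 28, B6 ends at 30, Bm ends at 32, C#7 ends at 37, A6 ends at 40.
Beat 38 falls within A6.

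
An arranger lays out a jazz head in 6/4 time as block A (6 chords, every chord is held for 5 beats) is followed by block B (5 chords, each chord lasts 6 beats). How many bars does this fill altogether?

10 bars

A: 6 × 5 = 30 beats = 5 bars.
B: 5 × 6 = 30 beats = 5 bars.
Total: 5 + 5 = 10 bars.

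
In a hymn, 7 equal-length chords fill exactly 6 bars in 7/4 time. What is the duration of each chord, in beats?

6 bars × 7 beats/bar = 42 beats total.
42 beats ÷ 7 chords = 6 beats per chord.

6 beats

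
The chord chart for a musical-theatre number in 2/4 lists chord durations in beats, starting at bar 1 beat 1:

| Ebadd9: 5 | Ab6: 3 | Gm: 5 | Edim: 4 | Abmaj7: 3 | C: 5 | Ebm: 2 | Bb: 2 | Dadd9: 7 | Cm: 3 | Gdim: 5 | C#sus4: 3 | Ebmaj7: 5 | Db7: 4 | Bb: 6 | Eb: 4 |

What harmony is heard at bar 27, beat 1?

Db7

Beat 1 of bar 27 is beat (27−1)×2 + 1 = 53 overall.
Running totals: Ebadd9 ends at 5, Ab6 ends at 8, Gm ends at 13, Edim ends at 17, Abmaj7 ends at 20, C ends at 25, Ebm ends at 27, Bb ends at 29, Dadd9 ends at 36, Cm ends at 39, Gdim ends at 44, C#sus4 ends at 47, Ebmaj7 ends at 52, Db7 ends at 56.
Beat 53 falls within Db7.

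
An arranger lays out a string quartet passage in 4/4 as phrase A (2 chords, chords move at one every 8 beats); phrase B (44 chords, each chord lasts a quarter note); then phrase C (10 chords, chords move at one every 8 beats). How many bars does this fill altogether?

35 bars

A: 2 × 8 = 16 beats = 4 bars.
B: 44 × 1 = 44 beats = 11 bars.
C: 10 × 8 = 80 beats = 20 bars.
Total: 4 + 11 + 20 = 35 bars.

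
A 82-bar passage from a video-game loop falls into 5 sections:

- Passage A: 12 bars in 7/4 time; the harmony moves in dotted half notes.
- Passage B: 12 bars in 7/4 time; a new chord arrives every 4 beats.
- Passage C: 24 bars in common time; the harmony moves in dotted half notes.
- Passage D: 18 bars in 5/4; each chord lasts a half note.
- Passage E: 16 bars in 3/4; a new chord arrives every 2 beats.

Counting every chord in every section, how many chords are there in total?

150 chords

A: 12 bars × 7 beats = 84 beats; 3 beats/chord → 28 chords.
B: 12 bars × 7 beats = 84 beats; 4 beats/chord → 21 chords.
C: 24 bars × 4 beats = 96 beats; 3 beats/chord → 32 chords.
D: 18 bars × 5 beats = 90 beats; 2 beats/chord → 45 chords.
E: 16 bars × 3 beats = 48 beats; 2 beats/chord → 24 chords.
Total: 28 + 21 + 32 + 45 + 24 = 150.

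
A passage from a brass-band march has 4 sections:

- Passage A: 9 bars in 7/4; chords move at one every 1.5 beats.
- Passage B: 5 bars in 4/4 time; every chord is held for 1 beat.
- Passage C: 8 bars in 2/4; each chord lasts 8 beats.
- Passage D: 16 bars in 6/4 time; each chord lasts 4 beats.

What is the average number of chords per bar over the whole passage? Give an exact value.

A: 9 bars of 7 beats is 63 beats; at 1.5 beats each that's 42 chords.
B: 5 bars of 4 beats is 20 beats; at 1 beat each that's 20 chords.
C: 8 bars of 2 beats is 16 beats; at 8 beats each that's 2 chords.
D: 16 bars of 6 beats is 96 beats; at 4 beats each that's 24 chords.
Overall: 88 chords over 38 bars → 88/38 = 44/19 chords per bar.

44/19 chords per bar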